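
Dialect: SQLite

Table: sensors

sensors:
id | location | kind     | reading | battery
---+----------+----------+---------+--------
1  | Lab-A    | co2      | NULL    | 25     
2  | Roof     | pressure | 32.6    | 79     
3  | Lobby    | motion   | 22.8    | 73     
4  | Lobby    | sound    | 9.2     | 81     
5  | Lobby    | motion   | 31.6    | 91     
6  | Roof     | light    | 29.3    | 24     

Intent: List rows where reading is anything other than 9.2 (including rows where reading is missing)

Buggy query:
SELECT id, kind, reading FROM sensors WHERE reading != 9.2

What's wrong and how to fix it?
Bug: Inequality against NULL is unknown, not true; rows with NULL are dropped

Fix: Handle NULL separately with IS NULL alongside the inequality

Corrected query:
SELECT id, kind, reading FROM sensors WHERE reading != 9.2 OR reading IS NULL

Result:
id | kind     | reading
---+----------+--------
1  | co2      | NULL   
2  | pressure | 32.6   
3  | motion   | 22.8   
5  | motion   | 31.6   
6  | light    | 29.3   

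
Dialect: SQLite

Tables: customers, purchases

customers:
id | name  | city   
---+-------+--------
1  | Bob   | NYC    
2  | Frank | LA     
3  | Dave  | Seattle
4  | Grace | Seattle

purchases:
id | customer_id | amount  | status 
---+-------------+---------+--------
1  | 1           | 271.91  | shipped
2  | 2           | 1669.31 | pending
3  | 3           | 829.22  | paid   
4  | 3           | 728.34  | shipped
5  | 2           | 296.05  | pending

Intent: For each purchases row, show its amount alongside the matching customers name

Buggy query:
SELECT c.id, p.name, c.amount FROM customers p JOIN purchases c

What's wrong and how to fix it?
Bug: JOIN with no ON clause produces a cartesian product; every purchases row pairs with every customers row

Fix: Add ON c.customer_id = p.id to the JOIN

Corrected query:
SELECT c.id, p.name, c.amount FROM customers p JOIN purchases c ON c.customer_id = p.id

Result:
id | name  | amount 
---+-------+--------
1  | Bob   | 271.91 
2  | Frank | 1669.31
3  | Dave  | 829.22 
4  | Dave  | 728.34 
5  | Frank | 296.05 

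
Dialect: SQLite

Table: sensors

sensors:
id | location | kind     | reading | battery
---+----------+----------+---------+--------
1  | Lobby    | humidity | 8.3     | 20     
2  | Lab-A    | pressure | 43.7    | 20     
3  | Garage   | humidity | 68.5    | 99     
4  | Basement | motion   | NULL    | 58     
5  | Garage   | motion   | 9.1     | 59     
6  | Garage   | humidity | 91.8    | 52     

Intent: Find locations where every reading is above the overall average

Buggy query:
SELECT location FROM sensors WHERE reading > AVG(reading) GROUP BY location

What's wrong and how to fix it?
Bug: WHERE evaluates per row before aggregation, so AVG() is unavailable

Fix: Use a subquery for AVG and a HAVING MIN(...) filter so the condition holds for every row in the group

Corrected query:
SELECT location FROM sensors GROUP BY location HAVING MIN(reading) > (SELECT AVG(reading) FROM sensors)

Result:
(no rows)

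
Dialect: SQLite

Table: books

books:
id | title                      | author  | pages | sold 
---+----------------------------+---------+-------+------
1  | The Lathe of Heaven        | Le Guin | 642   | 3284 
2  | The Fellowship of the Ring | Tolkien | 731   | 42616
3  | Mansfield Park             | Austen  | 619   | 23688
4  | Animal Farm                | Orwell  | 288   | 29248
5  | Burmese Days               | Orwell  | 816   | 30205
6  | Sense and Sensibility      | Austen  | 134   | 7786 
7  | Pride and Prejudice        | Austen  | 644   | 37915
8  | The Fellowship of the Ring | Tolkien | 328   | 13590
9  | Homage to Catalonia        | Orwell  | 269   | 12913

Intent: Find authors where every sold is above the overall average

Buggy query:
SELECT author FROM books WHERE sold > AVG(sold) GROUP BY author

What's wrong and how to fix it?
Bug: WHERE evaluates per row before aggregation, so AVG() is unavailable

Fix: Use a subquery for AVG and a HAVING MIN(...) filter so the condition holds for every row in the group

Corrected query:
SELECT author FROM books GROUP BY author HAVING MIN(sold) > (SELECT AVG(sold) FROM books)

Result:
(no rows)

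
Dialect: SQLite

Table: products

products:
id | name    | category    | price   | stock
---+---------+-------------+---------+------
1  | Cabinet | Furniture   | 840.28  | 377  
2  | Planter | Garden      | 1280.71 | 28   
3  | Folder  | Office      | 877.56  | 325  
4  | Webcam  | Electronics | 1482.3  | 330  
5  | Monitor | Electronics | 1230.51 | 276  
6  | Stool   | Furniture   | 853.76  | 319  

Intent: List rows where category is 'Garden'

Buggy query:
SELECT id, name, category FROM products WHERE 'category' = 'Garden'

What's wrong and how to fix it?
Bug: Single quotes denote string literals in SQL; the column name is being compared as a constant string

Fix: Remove the quotes around the column name (or use double quotes for an identifier)

Corrected query:
SELECT id, name, category FROM products WHERE category = 'Garden'

Result:
id | name    | category
---+---------+---------
2  | Planter | Garden  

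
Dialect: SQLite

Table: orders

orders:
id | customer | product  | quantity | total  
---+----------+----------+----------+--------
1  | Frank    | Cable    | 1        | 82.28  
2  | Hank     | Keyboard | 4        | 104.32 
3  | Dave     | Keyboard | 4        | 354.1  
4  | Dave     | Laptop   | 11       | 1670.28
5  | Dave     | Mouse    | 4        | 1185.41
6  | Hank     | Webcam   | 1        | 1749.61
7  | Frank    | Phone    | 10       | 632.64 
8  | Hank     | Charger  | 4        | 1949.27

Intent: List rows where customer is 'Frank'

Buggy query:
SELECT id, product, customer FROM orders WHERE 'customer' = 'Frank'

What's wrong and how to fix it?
Bug: 'customer' in single quotes is a string literal, not the column; the comparison is literal-vs-literal and never true

Fix: Remove the quotes around the column name (or use double quotes for an identifier)

Corrected query:
SELECT id, product, customer FROM orders WHERE customer = 'Frank'

Result:
id | product | customer
---+---------+---------
1  | Cable   | Frank   
7  | Phone   | Frank   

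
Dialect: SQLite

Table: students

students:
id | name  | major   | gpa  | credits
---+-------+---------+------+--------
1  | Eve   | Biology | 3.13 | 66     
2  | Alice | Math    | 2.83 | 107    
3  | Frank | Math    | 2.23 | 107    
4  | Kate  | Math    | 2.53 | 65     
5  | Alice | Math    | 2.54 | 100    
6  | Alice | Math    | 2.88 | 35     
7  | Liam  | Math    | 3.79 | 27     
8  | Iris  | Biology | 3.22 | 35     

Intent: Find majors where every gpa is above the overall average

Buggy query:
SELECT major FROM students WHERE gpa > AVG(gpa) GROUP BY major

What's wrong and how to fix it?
Bug: WHERE evaluates per row before aggregation, so AVG() is unavailable

Fix: Compute the overall average in a scalar subquery and compare each group's MIN against it in HAVING

Corrected query:
SELECT major FROM students GROUP BY major HAVING MIN(gpa) > (SELECT AVG(gpa) FROM students)

Result:
major  
-------
Biology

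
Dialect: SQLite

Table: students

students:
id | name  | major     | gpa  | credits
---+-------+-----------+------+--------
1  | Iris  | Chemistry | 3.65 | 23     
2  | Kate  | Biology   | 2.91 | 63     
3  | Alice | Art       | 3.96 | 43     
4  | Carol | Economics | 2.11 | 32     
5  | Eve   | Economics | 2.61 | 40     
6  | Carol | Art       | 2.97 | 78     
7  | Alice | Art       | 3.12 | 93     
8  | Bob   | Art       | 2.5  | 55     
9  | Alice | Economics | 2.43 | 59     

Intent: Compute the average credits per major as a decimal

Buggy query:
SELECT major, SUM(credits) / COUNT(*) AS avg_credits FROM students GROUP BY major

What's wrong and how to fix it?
Bug: Both operands are integers, so '/' performs integer division and truncates

Fix: Cast one side to REAL so the division keeps the fractional part

Corrected query:
SELECT major, SUM(credits) * 1.0 / COUNT(*) AS avg_credits FROM students GROUP BY major

Result:
major     | avg_credits
----------+------------
Art       | 67.25      
Biology   | 63         
Chemistry | 23         
Economics | 43.666667  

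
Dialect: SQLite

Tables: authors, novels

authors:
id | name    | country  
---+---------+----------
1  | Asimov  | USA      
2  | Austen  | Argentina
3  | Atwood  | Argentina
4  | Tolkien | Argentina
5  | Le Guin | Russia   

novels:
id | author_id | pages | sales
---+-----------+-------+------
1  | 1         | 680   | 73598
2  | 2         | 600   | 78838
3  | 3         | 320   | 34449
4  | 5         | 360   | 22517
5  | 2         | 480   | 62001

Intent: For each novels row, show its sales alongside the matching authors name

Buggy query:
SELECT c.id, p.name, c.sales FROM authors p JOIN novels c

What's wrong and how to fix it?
Bug: Missing join condition: each novels row is matched to all authors rows instead of just its own

Fix: Specify the join condition linking the foreign key to the parent id

Corrected query:
SELECT c.id, p.name, c.sales FROM authors p JOIN novels c ON c.author_id = p.id

Result:
id | name    | sales
---+---------+------
1  | Asimov  | 73598
2  | Austen  | 78838
3  | Atwood  | 34449
4  | Le Guin | 22517
5  | Austen  | 62001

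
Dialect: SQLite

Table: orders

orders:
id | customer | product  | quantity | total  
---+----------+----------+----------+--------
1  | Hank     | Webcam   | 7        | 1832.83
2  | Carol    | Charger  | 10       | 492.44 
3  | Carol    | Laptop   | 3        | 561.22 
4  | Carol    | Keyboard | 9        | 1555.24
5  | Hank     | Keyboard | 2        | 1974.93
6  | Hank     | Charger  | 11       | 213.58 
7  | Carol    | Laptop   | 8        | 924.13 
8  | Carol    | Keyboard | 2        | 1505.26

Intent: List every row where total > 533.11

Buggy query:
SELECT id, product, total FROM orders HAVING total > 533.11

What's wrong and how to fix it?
Bug: HAVING filters the output of aggregation, but this query has no GROUP BY and no aggregate functions, so SQLite rejects it (HAVING clause on a non-aggregate query); the condition here is per row

Fix: Replace HAVING with WHERE since the condition applies to individual rows

Corrected query:
SELECT id, product, total FROM orders WHERE total > 533.11

Result:
id | product  | total  
---+----------+--------
1  | Webcam   | 1832.83
3  | Laptop   | 561.22 
4  | Keyboard | 1555.24
5  | Keyboard | 1974.93
7  | Laptop   | 924.13 
8  | Keyboard | 1505.26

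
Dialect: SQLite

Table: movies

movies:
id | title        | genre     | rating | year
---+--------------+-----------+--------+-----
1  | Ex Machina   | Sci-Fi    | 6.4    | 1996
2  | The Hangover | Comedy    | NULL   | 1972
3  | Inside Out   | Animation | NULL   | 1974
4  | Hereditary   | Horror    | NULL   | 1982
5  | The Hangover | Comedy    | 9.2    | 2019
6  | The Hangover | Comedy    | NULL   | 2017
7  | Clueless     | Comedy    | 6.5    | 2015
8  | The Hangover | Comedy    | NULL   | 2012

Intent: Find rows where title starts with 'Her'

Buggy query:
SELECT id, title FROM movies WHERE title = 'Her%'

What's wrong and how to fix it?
Bug: '=' compares the literal string including the % character; pattern matching needs LIKE

Fix: Replace '=' with LIKE so 'Her%' is treated as a pattern

Corrected query:
SELECT id, title FROM movies WHERE title LIKE 'Her%'

Result:
id | title     
---+-----------
4  | Hereditary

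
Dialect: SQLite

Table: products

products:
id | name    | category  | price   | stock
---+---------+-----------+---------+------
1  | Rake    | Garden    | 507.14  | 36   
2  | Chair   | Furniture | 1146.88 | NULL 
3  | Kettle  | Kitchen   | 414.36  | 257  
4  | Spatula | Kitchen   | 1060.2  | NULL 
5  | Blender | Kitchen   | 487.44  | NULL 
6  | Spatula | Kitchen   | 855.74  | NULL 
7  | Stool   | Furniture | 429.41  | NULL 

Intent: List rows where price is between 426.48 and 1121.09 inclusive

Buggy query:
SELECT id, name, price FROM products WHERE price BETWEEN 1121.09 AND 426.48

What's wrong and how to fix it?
Bug: The bounds are reversed; BETWEEN a AND b requires a <= b to match anything

Fix: Swap the bounds so the smaller value comes first

Corrected query:
SELECT id, name, price FROM products WHERE price BETWEEN 426.48 AND 1121.09

Result:
id | name    | price 
---+---------+-------
1  | Rake    | 507.14
4  | Spatula | 1060.2
5  | Blender | 487.44
6  | Spatula | 855.74
7  | Stool   | 429.41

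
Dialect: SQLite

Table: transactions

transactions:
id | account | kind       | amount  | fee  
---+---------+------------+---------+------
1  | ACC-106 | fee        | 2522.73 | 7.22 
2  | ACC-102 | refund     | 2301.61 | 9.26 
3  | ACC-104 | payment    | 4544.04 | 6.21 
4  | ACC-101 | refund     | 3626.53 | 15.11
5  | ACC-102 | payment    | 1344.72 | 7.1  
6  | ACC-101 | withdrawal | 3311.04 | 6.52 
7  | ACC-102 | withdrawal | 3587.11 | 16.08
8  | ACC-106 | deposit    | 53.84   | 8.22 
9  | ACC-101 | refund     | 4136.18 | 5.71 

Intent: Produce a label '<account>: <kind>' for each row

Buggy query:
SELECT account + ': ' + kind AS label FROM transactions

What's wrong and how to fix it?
Bug: '+' is numeric addition; on text columns SQLite converts them to 0 instead of concatenating

Fix: Use the || operator for string concatenation

Corrected query:
SELECT account || ': ' || kind AS label FROM transactions

Result:
label              
-------------------
ACC-106: fee       
ACC-102: refund    
ACC-104: payment   
ACC-101: refund    
ACC-102: payment   
ACC-101: withdrawal
ACC-102: withdrawal
ACC-106: deposit   
ACC-101: refund    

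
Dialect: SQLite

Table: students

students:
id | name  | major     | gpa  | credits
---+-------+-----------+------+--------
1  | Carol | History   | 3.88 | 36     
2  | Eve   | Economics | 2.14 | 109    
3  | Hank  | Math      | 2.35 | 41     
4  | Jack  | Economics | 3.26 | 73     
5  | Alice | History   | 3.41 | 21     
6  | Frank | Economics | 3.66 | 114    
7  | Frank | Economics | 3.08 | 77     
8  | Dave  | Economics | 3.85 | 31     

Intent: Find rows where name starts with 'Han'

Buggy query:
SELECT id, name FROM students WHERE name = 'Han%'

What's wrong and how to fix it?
Bug: '=' compares the literal string including the % character; pattern matching needs LIKE

Fix: Use LIKE for wildcard pattern matching

Corrected query:
SELECT id, name FROM students WHERE name LIKE 'Han%'

Result:
id | name
---+-----
3  | Hank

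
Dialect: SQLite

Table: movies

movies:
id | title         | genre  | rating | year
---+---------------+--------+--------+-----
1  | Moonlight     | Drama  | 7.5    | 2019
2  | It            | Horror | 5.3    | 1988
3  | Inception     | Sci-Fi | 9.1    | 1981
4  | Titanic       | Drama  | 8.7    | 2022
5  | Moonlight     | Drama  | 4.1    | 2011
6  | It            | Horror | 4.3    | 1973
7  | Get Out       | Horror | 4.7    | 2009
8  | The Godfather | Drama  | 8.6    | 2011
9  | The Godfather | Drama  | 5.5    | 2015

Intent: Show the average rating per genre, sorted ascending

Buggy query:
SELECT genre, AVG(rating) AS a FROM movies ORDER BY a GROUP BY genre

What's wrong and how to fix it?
Bug: GROUP BY must precede ORDER BY

Fix: Move ORDER BY to the end, after GROUP BY

Corrected query:
SELECT genre, AVG(rating) AS a FROM movies GROUP BY genre ORDER BY a

Result:
genre  | a       
-------+---------
Horror | 4.766667
Drama  | 6.88    
Sci-Fi | 9.1     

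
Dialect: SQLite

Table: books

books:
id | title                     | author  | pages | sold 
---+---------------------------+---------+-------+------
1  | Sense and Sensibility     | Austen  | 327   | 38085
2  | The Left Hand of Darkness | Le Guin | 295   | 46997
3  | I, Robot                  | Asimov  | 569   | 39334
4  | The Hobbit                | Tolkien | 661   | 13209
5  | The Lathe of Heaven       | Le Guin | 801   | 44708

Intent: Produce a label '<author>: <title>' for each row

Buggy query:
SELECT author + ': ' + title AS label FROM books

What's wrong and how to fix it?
Bug: SQLite uses || for string concatenation; + coerces text to numbers (yielding 0)

Fix: Use the || operator for string concatenation

Corrected query:
SELECT author || ': ' || title AS label FROM books

Result:
label                             
----------------------------------
Austen: Sense and Sensibility     
Le Guin: The Left Hand of Darkness
Asimov: I, Robot                  
Tolkien: The Hobbit               
Le Guin: The Lathe of Heaven      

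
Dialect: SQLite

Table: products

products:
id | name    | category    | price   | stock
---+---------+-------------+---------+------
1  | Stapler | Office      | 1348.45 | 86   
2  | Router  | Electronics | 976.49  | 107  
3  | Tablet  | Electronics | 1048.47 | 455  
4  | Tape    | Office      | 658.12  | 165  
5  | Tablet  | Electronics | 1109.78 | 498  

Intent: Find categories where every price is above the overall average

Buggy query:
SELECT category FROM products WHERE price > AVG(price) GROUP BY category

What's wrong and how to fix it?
Bug: AVG() is an aggregate; it can't sit directly in WHERE

Fix: Compute the overall average in a scalar subquery and compare each group's MIN against it in HAVING

Corrected query:
SELECT category FROM products GROUP BY category HAVING MIN(price) > (SELECT AVG(price) FROM products)

Result:
(no rows)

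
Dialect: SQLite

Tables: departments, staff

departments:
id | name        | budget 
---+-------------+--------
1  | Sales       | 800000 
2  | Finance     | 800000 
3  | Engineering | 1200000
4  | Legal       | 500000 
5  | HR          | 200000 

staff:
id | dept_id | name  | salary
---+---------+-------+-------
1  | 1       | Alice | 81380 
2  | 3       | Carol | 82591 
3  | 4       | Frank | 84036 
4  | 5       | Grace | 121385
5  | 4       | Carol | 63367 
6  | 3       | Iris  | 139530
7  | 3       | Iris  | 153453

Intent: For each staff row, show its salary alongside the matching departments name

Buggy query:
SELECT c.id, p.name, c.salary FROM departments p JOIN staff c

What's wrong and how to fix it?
Bug: Missing join condition: each staff row is matched to all departments rows instead of just its own

Fix: Specify the join condition linking the foreign key to the parent id

Corrected query:
SELECT c.id, p.name, c.salary FROM departments p JOIN staff c ON c.dept_id = p.id

Result:
id | name        | salary
---+-------------+-------
1  | Sales       | 81380 
2  | Engineering | 82591 
3  | Legal       | 84036 
4  | HR          | 121385
5  | Legal       | 63367 
6  | Engineering | 139530
7  | Engineering | 153453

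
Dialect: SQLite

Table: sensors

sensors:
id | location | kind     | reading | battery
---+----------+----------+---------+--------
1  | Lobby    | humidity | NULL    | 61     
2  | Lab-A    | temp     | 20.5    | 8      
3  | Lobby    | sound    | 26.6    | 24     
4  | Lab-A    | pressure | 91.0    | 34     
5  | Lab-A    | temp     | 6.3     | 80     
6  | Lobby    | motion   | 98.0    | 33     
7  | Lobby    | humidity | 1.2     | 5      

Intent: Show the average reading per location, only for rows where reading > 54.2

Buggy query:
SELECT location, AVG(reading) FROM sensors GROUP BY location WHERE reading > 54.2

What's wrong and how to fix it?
Bug: WHERE cannot follow GROUP BY

Fix: Place WHERE between FROM and GROUP BY

Corrected query:
SELECT location, AVG(reading) FROM sensors WHERE reading > 54.2 GROUP BY location

Result:
location | AVG(reading)
---------+-------------
Lab-A    | 91          
Lobby    | 98          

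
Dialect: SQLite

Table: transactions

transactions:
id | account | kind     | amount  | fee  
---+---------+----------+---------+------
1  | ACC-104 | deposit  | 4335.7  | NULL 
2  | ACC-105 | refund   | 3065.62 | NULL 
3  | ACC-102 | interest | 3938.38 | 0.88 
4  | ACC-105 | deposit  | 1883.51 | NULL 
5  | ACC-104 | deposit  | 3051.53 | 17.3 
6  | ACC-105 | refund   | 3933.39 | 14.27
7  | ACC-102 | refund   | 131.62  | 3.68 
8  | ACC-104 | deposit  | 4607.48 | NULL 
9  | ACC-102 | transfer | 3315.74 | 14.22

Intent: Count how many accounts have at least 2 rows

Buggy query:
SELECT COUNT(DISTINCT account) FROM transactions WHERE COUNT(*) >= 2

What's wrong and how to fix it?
Bug: COUNT(*) cannot appear in WHERE; the per-group count doesn't exist yet

Fix: Group first with HAVING COUNT(*) >= 2, then COUNT the resulting groups

Corrected query:
SELECT COUNT(*) FROM (SELECT account FROM transactions GROUP BY account HAVING COUNT(*) >= 2)

Result:
COUNT(*)
--------
3       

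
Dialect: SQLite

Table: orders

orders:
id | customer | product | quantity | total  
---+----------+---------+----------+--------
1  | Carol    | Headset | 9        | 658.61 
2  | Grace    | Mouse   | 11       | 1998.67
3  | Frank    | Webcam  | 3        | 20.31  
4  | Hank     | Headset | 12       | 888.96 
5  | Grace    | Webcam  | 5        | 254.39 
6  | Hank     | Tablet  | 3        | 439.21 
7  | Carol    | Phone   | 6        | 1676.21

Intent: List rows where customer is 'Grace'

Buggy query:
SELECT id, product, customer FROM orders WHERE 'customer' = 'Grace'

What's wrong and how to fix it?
Bug: 'customer' in single quotes is a string literal, not the column; the comparison is literal-vs-literal and never true

Fix: Reference the column as customer without single quotes

Corrected query:
SELECT id, product, customer FROM orders WHERE customer = 'Grace'

Result:
id | product | customer
---+---------+---------
2  | Mouse   | Grace   
5  | Webcam  | Grace   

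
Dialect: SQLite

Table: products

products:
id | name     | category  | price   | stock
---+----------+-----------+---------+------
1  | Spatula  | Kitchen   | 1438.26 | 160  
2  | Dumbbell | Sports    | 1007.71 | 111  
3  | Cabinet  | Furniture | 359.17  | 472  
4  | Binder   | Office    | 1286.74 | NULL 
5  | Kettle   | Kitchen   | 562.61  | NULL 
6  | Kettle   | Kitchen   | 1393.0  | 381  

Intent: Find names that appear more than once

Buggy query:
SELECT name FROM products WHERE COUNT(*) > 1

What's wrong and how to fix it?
Bug: COUNT(*) is an aggregate and cannot be used in WHERE

Fix: GROUP BY name, then filter groups with HAVING COUNT(*) > 1

Corrected query:
SELECT name FROM products GROUP BY name HAVING COUNT(*) > 1

Result:
name  
------
Kettle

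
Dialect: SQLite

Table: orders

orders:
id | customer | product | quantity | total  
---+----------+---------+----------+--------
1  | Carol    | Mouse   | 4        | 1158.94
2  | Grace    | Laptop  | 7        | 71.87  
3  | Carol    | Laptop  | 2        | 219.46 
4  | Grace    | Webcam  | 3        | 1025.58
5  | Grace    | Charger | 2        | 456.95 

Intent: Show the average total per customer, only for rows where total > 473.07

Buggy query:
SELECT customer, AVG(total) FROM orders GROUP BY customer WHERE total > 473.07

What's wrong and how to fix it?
Bug: WHERE cannot follow GROUP BY

Fix: Move the WHERE clause before GROUP BY

Corrected query:
SELECT customer, AVG(total) FROM orders WHERE total > 473.07 GROUP BY customer

Result:
customer | AVG(total)
---------+-----------
Carol    | 1158.94   
Grace    | 1025.58   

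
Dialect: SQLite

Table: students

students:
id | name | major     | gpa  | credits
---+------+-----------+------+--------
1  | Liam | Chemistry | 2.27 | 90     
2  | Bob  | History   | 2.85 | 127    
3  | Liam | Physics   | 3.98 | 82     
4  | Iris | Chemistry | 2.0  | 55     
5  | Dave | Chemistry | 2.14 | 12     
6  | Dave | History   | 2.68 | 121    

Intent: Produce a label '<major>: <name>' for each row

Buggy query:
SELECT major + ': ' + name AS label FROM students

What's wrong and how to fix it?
Bug: '+' is numeric addition; on text columns SQLite converts them to 0 instead of concatenating

Fix: Use the || operator for string concatenation

Corrected query:
SELECT major || ': ' || name AS label FROM students

Result:
label          
---------------
Chemistry: Liam
History: Bob   
Physics: Liam  
Chemistry: Iris
Chemistry: Dave
History: Dave  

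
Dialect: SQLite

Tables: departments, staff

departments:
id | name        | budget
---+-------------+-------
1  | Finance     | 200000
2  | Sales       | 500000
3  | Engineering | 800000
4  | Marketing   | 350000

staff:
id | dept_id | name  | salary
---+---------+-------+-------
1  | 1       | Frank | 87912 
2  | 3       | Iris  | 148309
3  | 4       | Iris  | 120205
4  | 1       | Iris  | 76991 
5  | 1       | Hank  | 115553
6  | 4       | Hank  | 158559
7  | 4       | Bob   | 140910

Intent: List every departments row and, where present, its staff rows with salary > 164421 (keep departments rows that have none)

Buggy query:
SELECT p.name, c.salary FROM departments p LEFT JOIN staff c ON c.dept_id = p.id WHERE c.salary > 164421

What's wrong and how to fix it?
Bug: Filtering c.salary in WHERE discards the NULL rows produced by LEFT JOIN, turning it into an inner join

Fix: Move the right-table condition into the ON clause so unmatched parents are kept

Corrected query:
SELECT p.name, c.salary FROM departments p LEFT JOIN staff c ON c.dept_id = p.id AND c.salary > 164421

Result:
name        | salary
------------+-------
Finance     | NULL  
Sales       | NULL  
Engineering | NULL  
Marketing   | NULL  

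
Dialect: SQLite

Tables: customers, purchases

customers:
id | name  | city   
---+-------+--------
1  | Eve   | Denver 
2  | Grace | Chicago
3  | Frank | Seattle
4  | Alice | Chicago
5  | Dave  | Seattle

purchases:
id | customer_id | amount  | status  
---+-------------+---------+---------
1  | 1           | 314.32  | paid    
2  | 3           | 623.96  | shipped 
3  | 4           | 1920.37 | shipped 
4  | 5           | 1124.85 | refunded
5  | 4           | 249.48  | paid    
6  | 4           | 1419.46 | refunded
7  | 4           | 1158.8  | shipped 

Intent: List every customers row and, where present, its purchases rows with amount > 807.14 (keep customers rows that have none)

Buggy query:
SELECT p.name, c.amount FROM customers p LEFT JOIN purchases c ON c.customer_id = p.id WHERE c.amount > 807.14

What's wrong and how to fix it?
Bug: Filtering c.amount in WHERE discards the NULL rows produced by LEFT JOIN, turning it into an inner join

Fix: Move the right-table condition into the ON clause so unmatched parents are kept

Corrected query:
SELECT p.name, c.amount FROM customers p LEFT JOIN purchases c ON c.customer_id = p.id AND c.amount > 807.14

Result:
name  | amount 
------+--------
Eve   | NULL   
Grace | NULL   
Frank | NULL   
Alice | 1158.8 
Alice | 1419.46
Alice | 1920.37
Dave  | 1124.85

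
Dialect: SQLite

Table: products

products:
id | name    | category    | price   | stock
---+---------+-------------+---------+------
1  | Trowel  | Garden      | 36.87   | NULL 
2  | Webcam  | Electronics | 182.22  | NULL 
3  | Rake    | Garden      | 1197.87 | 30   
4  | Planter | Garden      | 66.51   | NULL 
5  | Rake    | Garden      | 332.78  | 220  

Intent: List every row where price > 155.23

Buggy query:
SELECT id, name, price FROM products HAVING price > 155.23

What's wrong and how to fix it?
Bug: This is a non-aggregate query (no GROUP BY, no aggregates), so in SQLite the HAVING clause is invalid here; a row-level condition belongs in WHERE

Fix: Replace HAVING with WHERE since the condition applies to individual rows

Corrected query:
SELECT id, name, price FROM products WHERE price > 155.23

Result:
id | name   | price  
---+--------+--------
2  | Webcam | 182.22 
3  | Rake   | 1197.87
5  | Rake   | 332.78 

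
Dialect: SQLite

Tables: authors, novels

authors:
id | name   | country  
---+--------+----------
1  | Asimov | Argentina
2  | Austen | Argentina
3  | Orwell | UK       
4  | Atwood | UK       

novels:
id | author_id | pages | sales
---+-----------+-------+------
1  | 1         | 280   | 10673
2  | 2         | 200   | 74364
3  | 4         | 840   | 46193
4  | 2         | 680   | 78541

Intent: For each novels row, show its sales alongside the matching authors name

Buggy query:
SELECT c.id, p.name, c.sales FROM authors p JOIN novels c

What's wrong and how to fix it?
Bug: Missing join condition: each novels row is matched to all authors rows instead of just its own

Fix: Add ON c.author_id = p.id to the JOIN

Corrected query:
SELECT c.id, p.name, c.sales FROM authors p JOIN novels c ON c.author_id = p.id

Result:
id | name   | sales
---+--------+------
1  | Asimov | 10673
2  | Austen | 74364
3  | Atwood | 46193
4  | Austen | 78541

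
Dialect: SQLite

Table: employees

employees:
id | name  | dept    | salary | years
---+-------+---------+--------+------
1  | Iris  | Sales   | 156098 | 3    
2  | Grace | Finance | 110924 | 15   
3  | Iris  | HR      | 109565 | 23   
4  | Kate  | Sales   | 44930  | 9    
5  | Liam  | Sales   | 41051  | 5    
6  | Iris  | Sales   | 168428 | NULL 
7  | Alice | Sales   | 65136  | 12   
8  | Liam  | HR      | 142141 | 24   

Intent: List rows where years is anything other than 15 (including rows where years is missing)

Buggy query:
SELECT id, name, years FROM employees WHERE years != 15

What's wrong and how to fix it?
Bug: 'years != 15' is unknown when years is NULL, so NULL rows are silently excluded

Fix: Add an explicit OR years IS NULL to include the missing-value rows

Corrected query:
SELECT id, name, years FROM employees WHERE years != 15 OR years IS NULL

Result:
id | name  | years
---+-------+------
1  | Iris  | 3    
3  | Iris  | 23   
4  | Kate  | 9    
5  | Liam  | 5    
6  | Iris  | NULL 
7  | Alice | 12   
8  | Liam  | 24   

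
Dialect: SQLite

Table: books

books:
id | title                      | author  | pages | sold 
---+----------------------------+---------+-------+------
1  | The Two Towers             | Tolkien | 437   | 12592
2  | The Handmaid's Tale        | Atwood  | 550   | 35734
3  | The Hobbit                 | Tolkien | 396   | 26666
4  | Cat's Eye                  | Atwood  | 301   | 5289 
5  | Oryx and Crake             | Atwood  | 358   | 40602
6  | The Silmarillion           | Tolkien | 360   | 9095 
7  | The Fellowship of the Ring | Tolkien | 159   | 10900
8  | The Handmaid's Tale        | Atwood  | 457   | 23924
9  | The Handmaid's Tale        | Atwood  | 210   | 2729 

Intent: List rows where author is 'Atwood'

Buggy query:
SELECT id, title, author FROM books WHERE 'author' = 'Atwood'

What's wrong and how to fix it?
Bug: 'author' in single quotes is a string literal, not the column; the comparison is literal-vs-literal and never true

Fix: Reference the column as author without single quotes

Corrected query:
SELECT id, title, author FROM books WHERE author = 'Atwood'

Result:
id | title               | author
---+---------------------+-------
2  | The Handmaid's Tale | Atwood
4  | Cat's Eye           | Atwood
5  | Oryx and Crake      | Atwood
8  | The Handmaid's Tale | Atwood
9  | The Handmaid's Tale | Atwood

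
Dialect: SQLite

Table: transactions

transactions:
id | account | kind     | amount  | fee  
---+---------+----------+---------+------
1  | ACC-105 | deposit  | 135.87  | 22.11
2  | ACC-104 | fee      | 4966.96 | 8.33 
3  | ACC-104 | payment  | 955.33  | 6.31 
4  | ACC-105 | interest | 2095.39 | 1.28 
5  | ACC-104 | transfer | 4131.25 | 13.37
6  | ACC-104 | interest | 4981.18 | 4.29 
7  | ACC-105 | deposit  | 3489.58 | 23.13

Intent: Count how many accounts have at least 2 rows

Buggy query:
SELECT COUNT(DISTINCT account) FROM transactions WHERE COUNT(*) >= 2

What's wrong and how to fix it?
Bug: WHERE filters individual rows, not groups, so a group-level COUNT is invalid there

Fix: Group first with HAVING COUNT(*) >= 2, then COUNT the resulting groups

Corrected query:
SELECT COUNT(*) FROM (SELECT account FROM transactions GROUP BY account HAVING COUNT(*) >= 2)

Result:
COUNT(*)
--------
2       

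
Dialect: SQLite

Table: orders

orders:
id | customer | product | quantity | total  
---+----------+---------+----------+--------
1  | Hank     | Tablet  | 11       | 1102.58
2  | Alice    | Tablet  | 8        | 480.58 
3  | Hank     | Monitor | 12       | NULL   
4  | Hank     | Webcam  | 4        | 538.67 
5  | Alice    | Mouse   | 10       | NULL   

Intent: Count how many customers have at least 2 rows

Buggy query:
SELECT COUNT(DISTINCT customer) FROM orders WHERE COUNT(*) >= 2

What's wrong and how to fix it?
Bug: WHERE filters individual rows, not groups, so a group-level COUNT is invalid there

Fix: Use a subquery that GROUPs and filters with HAVING, then count its rows

Corrected query:
SELECT COUNT(*) FROM (SELECT customer FROM orders GROUP BY customer HAVING COUNT(*) >= 2)

Result:
COUNT(*)
--------
2       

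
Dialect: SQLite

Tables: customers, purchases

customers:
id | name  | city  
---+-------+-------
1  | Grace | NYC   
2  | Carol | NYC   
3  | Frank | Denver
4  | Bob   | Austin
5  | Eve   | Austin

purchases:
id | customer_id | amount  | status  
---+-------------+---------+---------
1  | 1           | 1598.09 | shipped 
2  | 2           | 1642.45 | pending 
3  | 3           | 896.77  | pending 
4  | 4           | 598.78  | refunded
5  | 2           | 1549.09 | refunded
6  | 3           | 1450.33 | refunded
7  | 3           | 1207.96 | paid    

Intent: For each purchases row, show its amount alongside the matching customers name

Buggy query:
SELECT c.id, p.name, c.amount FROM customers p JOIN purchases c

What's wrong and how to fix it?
Bug: JOIN with no ON clause produces a cartesian product; every purchases row pairs with every customers row

Fix: Add ON c.customer_id = p.id to the JOIN

Corrected query:
SELECT c.id, p.name, c.amount FROM customers p JOIN purchases c ON c.customer_id = p.id

Result:
id | name  | amount 
---+-------+--------
1  | Grace | 1598.09
2  | Carol | 1642.45
3  | Frank | 896.77 
4  | Bob   | 598.78 
5  | Carol | 1549.09
6  | Frank | 1450.33
7  | Frank | 1207.96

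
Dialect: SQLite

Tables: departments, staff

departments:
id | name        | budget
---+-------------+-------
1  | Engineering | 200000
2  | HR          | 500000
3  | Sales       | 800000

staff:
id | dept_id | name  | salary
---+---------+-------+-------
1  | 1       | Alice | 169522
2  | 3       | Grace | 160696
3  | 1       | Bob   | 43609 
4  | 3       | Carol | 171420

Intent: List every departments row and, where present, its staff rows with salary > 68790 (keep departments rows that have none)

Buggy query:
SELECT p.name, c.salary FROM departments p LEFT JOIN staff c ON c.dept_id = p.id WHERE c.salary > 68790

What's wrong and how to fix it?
Bug: Filtering c.salary in WHERE discards the NULL rows produced by LEFT JOIN, turning it into an inner join

Fix: Put 'c.salary > 68790' in the JOIN's ON clause instead of WHERE

Corrected query:
SELECT p.name, c.salary FROM departments p LEFT JOIN staff c ON c.dept_id = p.id AND c.salary > 68790

Result:
name        | salary
------------+-------
Engineering | 169522
HR          | NULL  
Sales       | 160696
Sales       | 171420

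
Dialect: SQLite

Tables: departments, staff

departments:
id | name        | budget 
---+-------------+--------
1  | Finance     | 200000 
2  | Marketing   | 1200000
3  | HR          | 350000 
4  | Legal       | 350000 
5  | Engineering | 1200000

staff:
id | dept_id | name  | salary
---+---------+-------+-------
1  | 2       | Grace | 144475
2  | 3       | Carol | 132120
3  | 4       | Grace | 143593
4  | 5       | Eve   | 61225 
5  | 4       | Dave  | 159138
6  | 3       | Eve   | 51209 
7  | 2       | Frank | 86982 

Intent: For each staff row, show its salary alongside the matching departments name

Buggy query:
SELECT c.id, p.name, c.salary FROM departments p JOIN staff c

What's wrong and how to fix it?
Bug: JOIN with no ON clause produces a cartesian product; every staff row pairs with every departments row

Fix: Add ON c.dept_id = p.id to the JOIN

Corrected query:
SELECT c.id, p.name, c.salary FROM departments p JOIN staff c ON c.dept_id = p.id

Result:
id | name        | salary
---+-------------+-------
1  | Marketing   | 144475
2  | HR          | 132120
3  | Legal       | 143593
4  | Engineering | 61225 
5  | Legal       | 159138
6  | HR          | 51209 
7  | Marketing   | 86982 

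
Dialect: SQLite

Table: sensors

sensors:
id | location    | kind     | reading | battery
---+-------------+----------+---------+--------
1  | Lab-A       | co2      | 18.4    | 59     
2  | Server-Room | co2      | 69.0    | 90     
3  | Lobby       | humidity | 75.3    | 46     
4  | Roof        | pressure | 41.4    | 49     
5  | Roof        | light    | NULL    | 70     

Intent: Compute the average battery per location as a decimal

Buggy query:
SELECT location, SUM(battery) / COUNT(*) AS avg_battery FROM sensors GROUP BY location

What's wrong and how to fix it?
Bug: Both operands are integers, so '/' performs integer division and truncates

Fix: Multiply by 1.0 (or CAST to REAL) to force floating-point division

Corrected query:
SELECT location, SUM(battery) * 1.0 / COUNT(*) AS avg_battery FROM sensors GROUP BY location

Result:
location    | avg_battery
------------+------------
Lab-A       | 59         
Lobby       | 46         
Roof        | 59.5       
Server-Room | 90         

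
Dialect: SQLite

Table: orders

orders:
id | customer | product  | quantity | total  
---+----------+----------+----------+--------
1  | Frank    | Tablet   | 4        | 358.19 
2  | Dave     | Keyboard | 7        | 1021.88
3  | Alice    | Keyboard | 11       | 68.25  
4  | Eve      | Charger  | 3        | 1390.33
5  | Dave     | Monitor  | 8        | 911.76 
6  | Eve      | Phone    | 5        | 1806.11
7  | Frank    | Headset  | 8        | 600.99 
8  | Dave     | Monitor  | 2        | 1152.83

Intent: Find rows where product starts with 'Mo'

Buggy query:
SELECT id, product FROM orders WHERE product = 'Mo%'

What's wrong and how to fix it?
Bug: '=' compares the literal string including the % character; pattern matching needs LIKE

Fix: Use LIKE for wildcard pattern matching

Corrected query:
SELECT id, product FROM orders WHERE product LIKE 'Mo%'

Result:
id | product
---+--------
5  | Monitor
8  | Monitor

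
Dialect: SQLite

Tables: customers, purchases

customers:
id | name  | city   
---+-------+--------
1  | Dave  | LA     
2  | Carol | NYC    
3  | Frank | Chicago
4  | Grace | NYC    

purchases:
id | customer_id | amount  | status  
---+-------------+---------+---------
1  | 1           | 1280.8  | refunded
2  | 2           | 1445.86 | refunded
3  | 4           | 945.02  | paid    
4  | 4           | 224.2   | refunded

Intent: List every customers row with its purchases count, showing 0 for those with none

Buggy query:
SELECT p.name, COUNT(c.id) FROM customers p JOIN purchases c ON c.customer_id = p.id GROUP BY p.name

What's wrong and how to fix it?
Bug: An inner join excludes parents with zero children

Fix: Switch to LEFT JOIN to retain unmatched parent rows

Corrected query:
SELECT p.name, COUNT(c.id) FROM customers p LEFT JOIN purchases c ON c.customer_id = p.id GROUP BY p.name

Result:
name  | COUNT(c.id)
------+------------
Carol | 1          
Dave  | 1          
Frank | 0          
Grace | 2          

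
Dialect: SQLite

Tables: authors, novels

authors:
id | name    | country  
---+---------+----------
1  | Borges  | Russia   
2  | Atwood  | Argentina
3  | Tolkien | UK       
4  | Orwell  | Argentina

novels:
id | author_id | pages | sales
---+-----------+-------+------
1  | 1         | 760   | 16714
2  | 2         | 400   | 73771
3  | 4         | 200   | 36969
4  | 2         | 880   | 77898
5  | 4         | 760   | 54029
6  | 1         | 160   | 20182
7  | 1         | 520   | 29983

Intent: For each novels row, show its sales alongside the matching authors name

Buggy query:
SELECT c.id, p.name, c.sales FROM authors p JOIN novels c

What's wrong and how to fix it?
Bug: Missing join condition: each novels row is matched to all authors rows instead of just its own

Fix: Add ON c.author_id = p.id to the JOIN

Corrected query:
SELECT c.id, p.name, c.sales FROM authors p JOIN novels c ON c.author_id = p.id

Result:
id | name   | sales
---+--------+------
1  | Borges | 16714
2  | Atwood | 73771
3  | Orwell | 36969
4  | Atwood | 77898
5  | Orwell | 54029
6  | Borges | 20182
7  | Borges | 29983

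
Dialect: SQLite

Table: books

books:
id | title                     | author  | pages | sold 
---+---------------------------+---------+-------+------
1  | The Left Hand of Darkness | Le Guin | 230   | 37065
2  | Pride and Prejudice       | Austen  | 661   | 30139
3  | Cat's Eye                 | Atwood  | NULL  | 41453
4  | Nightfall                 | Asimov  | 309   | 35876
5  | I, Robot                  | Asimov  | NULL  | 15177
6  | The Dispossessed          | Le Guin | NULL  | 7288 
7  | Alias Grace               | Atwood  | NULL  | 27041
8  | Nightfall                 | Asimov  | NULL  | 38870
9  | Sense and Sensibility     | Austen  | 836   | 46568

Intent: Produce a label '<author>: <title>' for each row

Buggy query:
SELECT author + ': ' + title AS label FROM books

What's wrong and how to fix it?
Bug: SQLite uses || for string concatenation; + coerces text to numbers (yielding 0)

Fix: Replace + with || to concatenate text

Corrected query:
SELECT author || ': ' || title AS label FROM books

Result:
label                             
----------------------------------
Le Guin: The Left Hand of Darkness
Austen: Pride and Prejudice       
Atwood: Cat's Eye                 
Asimov: Nightfall                 
Asimov: I, Robot                  
Le Guin: The Dispossessed         
Atwood: Alias Grace               
Asimov: Nightfall                 
Austen: Sense and Sensibility     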